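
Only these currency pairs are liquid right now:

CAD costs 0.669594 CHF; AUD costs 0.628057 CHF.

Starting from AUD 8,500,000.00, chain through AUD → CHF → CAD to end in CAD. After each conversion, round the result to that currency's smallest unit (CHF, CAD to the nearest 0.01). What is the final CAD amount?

AUD 8,500,000.00 × 0.628057 = CHF 5,338,484.50
CHF 5,338,484.50 ÷ 0.669594 = CAD 7,972,718.54

CAD 7,972,718.54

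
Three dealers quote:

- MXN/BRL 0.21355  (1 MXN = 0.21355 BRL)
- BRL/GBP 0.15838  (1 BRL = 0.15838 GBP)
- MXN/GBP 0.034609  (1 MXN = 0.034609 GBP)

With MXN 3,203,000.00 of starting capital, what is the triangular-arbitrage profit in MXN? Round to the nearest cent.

Profitable loop is MXN → GBP → BRL → MXN:
MXN 3,203,000.00 × 0.034609 = GBP 110,852.63
GBP 110,852.63 ÷ 0.15838 = BRL 699,915.56
BRL 699,915.56 ÷ 0.21355 = MXN 3,277,525.47
Profit = MXN 3,277,525.47 − MXN 3,203,000.00

Profit: MXN 74,525.47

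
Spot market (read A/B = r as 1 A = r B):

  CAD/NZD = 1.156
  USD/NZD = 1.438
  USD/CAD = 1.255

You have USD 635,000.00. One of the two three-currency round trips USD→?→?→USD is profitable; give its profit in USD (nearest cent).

Profitable loop is USD → CAD → NZD → USD:
USD 635,000.00 × 1.255 = CAD 796,925.00
CAD 796,925.00 × 1.156 = NZD 921,245.30
NZD 921,245.30 ÷ 1.438 = USD 640,643.46
Profit = USD 640,643.46 − USD 635,000.00

Profit: USD 5,643.46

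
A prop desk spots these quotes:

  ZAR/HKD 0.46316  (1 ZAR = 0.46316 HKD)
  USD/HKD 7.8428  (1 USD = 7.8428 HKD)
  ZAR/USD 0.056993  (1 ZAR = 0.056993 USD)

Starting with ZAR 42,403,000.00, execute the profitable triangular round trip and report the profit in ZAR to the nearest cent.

Profitable loop is ZAR → HKD → USD → ZAR:
ZAR 42,403,000.00 × 0.46316 = HKD 19,639,373.48
HKD 19,639,373.48 ÷ 7.8428 = USD 2,504,127.80
USD 2,504,127.80 ÷ 0.056993 = ZAR 43,937,462.43
Profit = ZAR 43,937,462.43 − ZAR 42,403,000.00

Profit: ZAR 1,534,462.43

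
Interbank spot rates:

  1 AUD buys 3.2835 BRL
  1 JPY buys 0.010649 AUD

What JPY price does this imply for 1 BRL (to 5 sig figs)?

1 BRL ÷ 3.2835 = 0.304553 AUD
0.304553 AUD ÷ 0.010649 = 28.5992 JPY

BRL/JPY = 28.599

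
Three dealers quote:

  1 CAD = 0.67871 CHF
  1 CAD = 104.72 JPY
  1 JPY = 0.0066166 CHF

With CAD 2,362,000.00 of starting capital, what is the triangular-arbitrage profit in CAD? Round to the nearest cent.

Profit: CAD 49,349.49

Profitable loop is CAD → JPY → CHF → CAD:
CAD 2,362,000.00 × 104.72 = JPY 247,348,640
JPY 247,348,640 × 0.0066166 = CHF 1,636,607.01
CHF 1,636,607.01 ÷ 0.67871 = CAD 2,411,349.49
Profit = CAD 2,411,349.49 − CAD 2,362,000.00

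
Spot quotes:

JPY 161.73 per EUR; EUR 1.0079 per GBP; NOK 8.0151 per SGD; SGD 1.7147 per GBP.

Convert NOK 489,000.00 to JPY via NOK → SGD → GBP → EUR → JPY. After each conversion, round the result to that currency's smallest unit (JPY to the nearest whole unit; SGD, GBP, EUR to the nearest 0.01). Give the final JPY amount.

NOK 489,000.00 ÷ 8.0151 = SGD 61,009.84
SGD 61,009.84 ÷ 1.7147 = GBP 35,580.47
GBP 35,580.47 × 1.0079 = EUR 35,861.56
EUR 35,861.56 × 161.73 = JPY 5,799,890

JPY 5,799,890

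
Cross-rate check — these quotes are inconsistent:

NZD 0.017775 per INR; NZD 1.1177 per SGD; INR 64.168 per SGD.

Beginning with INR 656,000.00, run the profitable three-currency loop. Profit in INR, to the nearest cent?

Profitable loop is INR → NZD → SGD → INR:
INR 656,000.00 × 0.017775 = NZD 11,660.40
NZD 11,660.40 ÷ 1.1177 = SGD 10,432.50
SGD 10,432.50 × 64.168 = INR 669,432.36
Profit = INR 669,432.36 − INR 656,000.00

Profit: INR 13,432.36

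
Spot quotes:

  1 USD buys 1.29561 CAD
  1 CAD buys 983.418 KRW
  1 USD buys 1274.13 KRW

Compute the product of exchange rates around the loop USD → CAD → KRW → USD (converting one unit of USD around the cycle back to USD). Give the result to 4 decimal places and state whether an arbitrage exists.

Around USD → CAD → KRW → USD: 1 × 1.29561 × 983.418 ÷ 1274.13 = 0.999997
Product ≈ 1 (deviation 0.000%, within rounding noise).

1.0000 (no arbitrage)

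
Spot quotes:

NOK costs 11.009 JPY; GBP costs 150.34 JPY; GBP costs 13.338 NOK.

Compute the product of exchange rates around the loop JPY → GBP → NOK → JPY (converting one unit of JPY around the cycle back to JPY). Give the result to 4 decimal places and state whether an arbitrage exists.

Around JPY → GBP → NOK → JPY: 1 ÷ 150.34 × 13.338 × 11.009 = 0.976706
Product < 1; profitable direction is JPY → NOK → GBP → JPY.

0.9767 (arbitrage exists)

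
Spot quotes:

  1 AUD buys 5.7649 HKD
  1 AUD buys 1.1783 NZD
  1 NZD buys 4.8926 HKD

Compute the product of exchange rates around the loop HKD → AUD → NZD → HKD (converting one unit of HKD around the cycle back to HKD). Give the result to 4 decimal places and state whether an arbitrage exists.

Around HKD → AUD → NZD → HKD: 1 ÷ 5.7649 × 1.1783 × 4.8926 = 1.000009
Product ≈ 1 (deviation 0.001%, within rounding noise).

1.0000 (no arbitrage)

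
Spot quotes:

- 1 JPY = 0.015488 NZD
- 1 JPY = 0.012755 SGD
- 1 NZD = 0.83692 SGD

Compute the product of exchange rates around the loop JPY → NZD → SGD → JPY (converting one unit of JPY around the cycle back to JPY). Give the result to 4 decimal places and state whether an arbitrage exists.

1.0162 (arbitrage exists)

Around JPY → NZD → SGD → JPY: 1 × 0.015488 × 0.83692 ÷ 0.012755 = 1.016246
Product > 1; profitable direction is JPY → NZD → SGD → JPY.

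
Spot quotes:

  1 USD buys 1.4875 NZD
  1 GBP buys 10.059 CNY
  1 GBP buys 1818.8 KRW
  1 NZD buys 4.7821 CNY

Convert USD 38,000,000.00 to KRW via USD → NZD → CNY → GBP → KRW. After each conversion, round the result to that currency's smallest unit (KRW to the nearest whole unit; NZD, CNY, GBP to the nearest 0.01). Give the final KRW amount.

KRW 48,875,291,642

USD 38,000,000.00 × 1.4875 = NZD 56,525,000.00
NZD 56,525,000.00 × 4.7821 = CNY 270,308,202.50
CNY 270,308,202.50 ÷ 10.059 = GBP 26,872,273.83
GBP 26,872,273.83 × 1818.8 = KRW 48,875,291,642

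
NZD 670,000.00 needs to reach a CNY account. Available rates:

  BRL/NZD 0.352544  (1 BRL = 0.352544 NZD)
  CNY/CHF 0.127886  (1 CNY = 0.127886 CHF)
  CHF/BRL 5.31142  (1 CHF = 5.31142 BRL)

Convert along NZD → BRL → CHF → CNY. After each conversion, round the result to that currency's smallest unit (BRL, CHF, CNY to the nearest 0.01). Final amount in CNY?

CNY 2,797,871.93

NZD 670,000.00 ÷ 0.352544 = BRL 1,900,472.00
BRL 1,900,472.00 ÷ 5.31142 = CHF 357,808.65
CHF 357,808.65 ÷ 0.127886 = CNY 2,797,871.93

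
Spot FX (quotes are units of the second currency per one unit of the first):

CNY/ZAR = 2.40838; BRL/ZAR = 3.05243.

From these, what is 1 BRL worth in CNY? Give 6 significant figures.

BRL/CNY = 1.26742

1 BRL × 3.05243 = 3.05243 ZAR
3.05243 ZAR ÷ 2.40838 = 1.26742 CNY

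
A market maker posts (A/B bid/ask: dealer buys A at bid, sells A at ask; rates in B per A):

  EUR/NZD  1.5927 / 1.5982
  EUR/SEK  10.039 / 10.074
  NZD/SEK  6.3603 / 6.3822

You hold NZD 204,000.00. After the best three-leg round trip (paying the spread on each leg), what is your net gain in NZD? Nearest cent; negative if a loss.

Best loop NZD → SEK → EUR → NZD:
NZD 204,000.00 × 6.3603 (sell NZD at bid) = SEK 1,297,501.20
SEK 1,297,501.20 ÷ 10.074 (buy EUR at ask) = EUR 128,797.02
EUR 128,797.02 × 1.5927 (sell EUR at bid) = NZD 205,135.02

Net profit: NZD 1,135.02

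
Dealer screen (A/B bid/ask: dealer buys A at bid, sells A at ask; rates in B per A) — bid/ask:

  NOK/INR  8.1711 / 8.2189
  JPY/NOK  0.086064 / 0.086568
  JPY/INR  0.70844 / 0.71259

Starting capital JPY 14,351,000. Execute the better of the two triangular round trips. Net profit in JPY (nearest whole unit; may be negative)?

Net result: JPY -61,595 (no profitable arbitrage after spreads)

Best loop JPY → INR → NOK → JPY:
JPY 14,351,000 × 0.70844 (sell JPY at bid) = INR 10,166,822.44
INR 10,166,822.44 ÷ 8.2189 (buy NOK at ask) = NOK 1,237,005.25
NOK 1,237,005.25 ÷ 0.086568 (buy JPY at ask) = JPY 14,289,405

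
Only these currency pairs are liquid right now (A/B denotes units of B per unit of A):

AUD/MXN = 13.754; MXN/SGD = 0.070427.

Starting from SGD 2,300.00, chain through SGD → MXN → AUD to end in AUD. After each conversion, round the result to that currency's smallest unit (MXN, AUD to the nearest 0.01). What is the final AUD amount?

AUD 2,374.43

SGD 2,300.00 ÷ 0.070427 = MXN 32,657.93
MXN 32,657.93 ÷ 13.754 = AUD 2,374.43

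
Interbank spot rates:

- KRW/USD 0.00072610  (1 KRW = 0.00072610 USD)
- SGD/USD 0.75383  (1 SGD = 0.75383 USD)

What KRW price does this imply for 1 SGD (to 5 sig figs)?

1 SGD × 0.75383 = 0.75383 USD
0.75383 USD ÷ 0.00072610 = 1038.19 KRW

SGD/KRW = 1038.2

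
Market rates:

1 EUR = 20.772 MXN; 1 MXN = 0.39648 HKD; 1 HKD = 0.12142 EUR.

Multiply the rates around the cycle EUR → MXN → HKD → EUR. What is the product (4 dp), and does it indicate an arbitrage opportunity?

1.0000 (no arbitrage)

Around EUR → MXN → HKD → EUR: 1 × 20.772 × 0.39648 × 0.12142 = 0.999977
Product ≈ 1 (deviation 0.002%, within rounding noise).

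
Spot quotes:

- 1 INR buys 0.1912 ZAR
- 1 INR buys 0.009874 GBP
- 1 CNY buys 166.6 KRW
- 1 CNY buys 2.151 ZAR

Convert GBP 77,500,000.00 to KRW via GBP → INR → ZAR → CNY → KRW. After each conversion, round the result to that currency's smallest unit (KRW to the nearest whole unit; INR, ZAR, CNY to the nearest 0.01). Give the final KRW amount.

GBP 77,500,000.00 ÷ 0.009874 = INR 7,848,896,090.74
INR 7,848,896,090.74 × 0.1912 = ZAR 1,500,708,932.55
ZAR 1,500,708,932.55 ÷ 2.151 = CNY 697,679,652.51
CNY 697,679,652.51 × 166.6 = KRW 116,233,430,108

KRW 116,233,430,108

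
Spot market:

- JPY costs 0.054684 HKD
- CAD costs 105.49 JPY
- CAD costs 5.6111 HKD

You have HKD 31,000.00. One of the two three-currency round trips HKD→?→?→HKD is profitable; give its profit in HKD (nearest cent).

Profit: HKD 870.23

Profitable loop is HKD → CAD → JPY → HKD:
HKD 31,000.00 ÷ 5.6111 = CAD 5,524.76
CAD 5,524.76 × 105.49 = JPY 582,807
JPY 582,807 × 0.054684 = HKD 31,870.23
Profit = HKD 31,870.23 − HKD 31,000.00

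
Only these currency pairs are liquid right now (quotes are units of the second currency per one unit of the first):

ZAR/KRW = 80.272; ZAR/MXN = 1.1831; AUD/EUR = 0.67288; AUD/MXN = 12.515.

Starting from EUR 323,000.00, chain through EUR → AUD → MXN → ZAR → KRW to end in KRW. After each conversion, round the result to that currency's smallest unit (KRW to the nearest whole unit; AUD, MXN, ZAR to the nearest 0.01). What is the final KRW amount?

KRW 407,603,954

EUR 323,000.00 ÷ 0.67288 = AUD 480,026.16
AUD 480,026.16 × 12.515 = MXN 6,007,527.39
MXN 6,007,527.39 ÷ 1.1831 = ZAR 5,077,784.96
ZAR 5,077,784.96 × 80.272 = KRW 407,603,954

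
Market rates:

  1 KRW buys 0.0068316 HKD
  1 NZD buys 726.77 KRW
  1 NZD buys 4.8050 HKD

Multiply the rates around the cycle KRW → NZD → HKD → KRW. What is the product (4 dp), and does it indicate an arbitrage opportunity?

0.9678 (arbitrage exists)

Around KRW → NZD → HKD → KRW: 1 ÷ 726.77 × 4.8050 ÷ 0.0068316 = 0.967774
Product < 1; profitable direction is KRW → HKD → NZD → KRW.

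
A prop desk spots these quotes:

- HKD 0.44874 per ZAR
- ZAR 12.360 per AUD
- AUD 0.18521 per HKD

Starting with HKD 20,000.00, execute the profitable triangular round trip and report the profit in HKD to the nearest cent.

Profit: HKD 545.07

Profitable loop is HKD → AUD → ZAR → HKD:
HKD 20,000.00 × 0.18521 = AUD 3,704.20
AUD 3,704.20 × 12.360 = ZAR 45,783.91
ZAR 45,783.91 × 0.44874 = HKD 20,545.07
Profit = HKD 20,545.07 − HKD 20,000.00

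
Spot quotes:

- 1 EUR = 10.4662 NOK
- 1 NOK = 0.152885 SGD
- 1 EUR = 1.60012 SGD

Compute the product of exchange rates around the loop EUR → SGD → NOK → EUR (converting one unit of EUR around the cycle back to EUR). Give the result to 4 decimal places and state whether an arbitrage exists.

Around EUR → SGD → NOK → EUR: 1 × 1.60012 ÷ 0.152885 ÷ 10.4662 = 0.999997
Product ≈ 1 (deviation 0.000%, within rounding noise).

1.0000 (no arbitrage)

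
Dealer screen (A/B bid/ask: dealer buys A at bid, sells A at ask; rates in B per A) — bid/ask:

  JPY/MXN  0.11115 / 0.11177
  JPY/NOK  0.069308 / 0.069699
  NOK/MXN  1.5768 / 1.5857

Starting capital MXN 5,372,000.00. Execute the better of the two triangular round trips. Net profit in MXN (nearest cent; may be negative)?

Best loop MXN → NOK → JPY → MXN:
MXN 5,372,000.00 ÷ 1.5857 (buy NOK at ask) = NOK 3,387,778.27
NOK 3,387,778.27 ÷ 0.069699 (buy JPY at ask) = JPY 48,605,838
JPY 48,605,838 × 0.11115 (sell JPY at bid) = MXN 5,402,538.84

Net profit: MXN 30,538.84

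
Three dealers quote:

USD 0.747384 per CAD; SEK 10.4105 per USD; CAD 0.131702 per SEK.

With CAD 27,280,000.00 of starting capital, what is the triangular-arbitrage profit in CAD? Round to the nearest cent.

Profit: CAD 674,525.24

Profitable loop is CAD → USD → SEK → CAD:
CAD 27,280,000.00 × 0.747384 = USD 20,388,635.52
USD 20,388,635.52 × 10.4105 = SEK 212,255,890.08
SEK 212,255,890.08 × 0.131702 = CAD 27,954,525.24
Profit = CAD 27,954,525.24 − CAD 27,280,000.00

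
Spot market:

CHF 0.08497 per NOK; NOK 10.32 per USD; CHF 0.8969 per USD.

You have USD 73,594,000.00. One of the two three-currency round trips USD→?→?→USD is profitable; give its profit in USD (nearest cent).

Profitable loop is USD → CHF → NOK → USD:
USD 73,594,000.00 × 0.8969 = CHF 66,006,458.60
CHF 66,006,458.60 ÷ 0.08497 = NOK 776,820,743.79
NOK 776,820,743.79 ÷ 10.32 = USD 75,273,327.89
Profit = USD 75,273,327.89 − USD 73,594,000.00

Profit: USD 1,679,327.89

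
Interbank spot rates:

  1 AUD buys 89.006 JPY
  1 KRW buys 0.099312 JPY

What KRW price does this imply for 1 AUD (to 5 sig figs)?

AUD/KRW = 896.23

1 AUD × 89.006 = 89.006 JPY
89.006 JPY ÷ 0.099312 = 896.226 KRW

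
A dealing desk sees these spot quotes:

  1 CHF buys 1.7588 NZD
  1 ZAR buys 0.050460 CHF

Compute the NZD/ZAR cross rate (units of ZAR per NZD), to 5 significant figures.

NZD/ZAR = 11.268

1 NZD ÷ 1.7588 = 0.568569 CHF
0.568569 CHF ÷ 0.050460 = 11.2677 ZAR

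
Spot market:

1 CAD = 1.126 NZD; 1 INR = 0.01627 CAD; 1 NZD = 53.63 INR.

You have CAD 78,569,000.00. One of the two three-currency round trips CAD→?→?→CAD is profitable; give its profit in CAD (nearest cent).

Profitable loop is CAD → INR → NZD → CAD:
CAD 78,569,000.00 ÷ 0.01627 = INR 4,829,071,911.49
INR 4,829,071,911.49 ÷ 53.63 = NZD 90,044,227.33
NZD 90,044,227.33 ÷ 1.126 = CAD 79,968,230.31
Profit = CAD 79,968,230.31 − CAD 78,569,000.00

Profit: CAD 1,399,230.31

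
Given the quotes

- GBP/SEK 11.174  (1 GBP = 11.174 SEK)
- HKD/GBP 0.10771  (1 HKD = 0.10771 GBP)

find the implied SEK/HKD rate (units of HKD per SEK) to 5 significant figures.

1 SEK ÷ 11.174 = 0.0894935 GBP
0.0894935 GBP ÷ 0.10771 = 0.830874 HKD

SEK/HKD = 0.83087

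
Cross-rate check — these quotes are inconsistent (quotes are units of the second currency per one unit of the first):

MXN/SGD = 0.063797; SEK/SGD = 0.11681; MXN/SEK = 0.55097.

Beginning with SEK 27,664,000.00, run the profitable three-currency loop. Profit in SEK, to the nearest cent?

Profitable loop is SEK → SGD → MXN → SEK:
SEK 27,664,000.00 × 0.11681 = SGD 3,231,431.84
SGD 3,231,431.84 ÷ 0.063797 = MXN 50,651,783.63
MXN 50,651,783.63 × 0.55097 = SEK 27,907,613.22
Profit = SEK 27,907,613.22 − SEK 27,664,000.00

Profit: SEK 243,613.22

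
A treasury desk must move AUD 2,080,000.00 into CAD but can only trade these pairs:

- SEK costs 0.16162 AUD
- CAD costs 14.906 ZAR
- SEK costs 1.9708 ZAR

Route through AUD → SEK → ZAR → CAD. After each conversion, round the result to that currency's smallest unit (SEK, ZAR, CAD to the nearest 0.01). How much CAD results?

CAD 1,701,569.41

AUD 2,080,000.00 ÷ 0.16162 = SEK 12,869,694.34
SEK 12,869,694.34 × 1.9708 = ZAR 25,363,593.61
ZAR 25,363,593.61 ÷ 14.906 = CAD 1,701,569.41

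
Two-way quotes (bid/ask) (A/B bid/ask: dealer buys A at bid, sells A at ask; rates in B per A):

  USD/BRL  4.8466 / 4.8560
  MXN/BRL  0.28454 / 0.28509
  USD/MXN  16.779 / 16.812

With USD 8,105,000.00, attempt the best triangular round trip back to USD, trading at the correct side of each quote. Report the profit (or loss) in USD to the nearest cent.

Net profit: USD 90,752.44

Best loop USD → BRL → MXN → USD:
USD 8,105,000.00 × 4.8466 (sell USD at bid) = BRL 39,281,693.00
BRL 39,281,693.00 ÷ 0.28509 (buy MXN at ask) = MXN 137,786,990.07
MXN 137,786,990.07 ÷ 16.812 (buy USD at ask) = USD 8,195,752.44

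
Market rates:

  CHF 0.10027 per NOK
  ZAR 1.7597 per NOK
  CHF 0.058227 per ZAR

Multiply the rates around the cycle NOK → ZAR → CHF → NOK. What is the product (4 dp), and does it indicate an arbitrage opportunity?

Around NOK → ZAR → CHF → NOK: 1 × 1.7597 × 0.058227 ÷ 0.10027 = 1.021861
Product > 1; profitable direction is NOK → ZAR → CHF → NOK.

1.0219 (arbitrage exists)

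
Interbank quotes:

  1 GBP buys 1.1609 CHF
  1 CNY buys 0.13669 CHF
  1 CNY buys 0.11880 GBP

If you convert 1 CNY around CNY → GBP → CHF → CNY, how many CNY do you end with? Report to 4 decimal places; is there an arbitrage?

1.0090 (arbitrage exists)

Around CNY → GBP → CHF → CNY: 1 × 0.11880 × 1.1609 ÷ 0.13669 = 1.008961
Product > 1; profitable direction is CNY → GBP → CHF → CNY.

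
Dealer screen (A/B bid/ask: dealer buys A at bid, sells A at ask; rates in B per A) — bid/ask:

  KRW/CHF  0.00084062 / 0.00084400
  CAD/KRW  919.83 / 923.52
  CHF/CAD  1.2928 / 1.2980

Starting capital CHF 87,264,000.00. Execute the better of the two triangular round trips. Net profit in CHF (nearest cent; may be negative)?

Net result: CHF -32,418.14 (no profitable arbitrage after spreads)

Best loop CHF → CAD → KRW → CHF:
CHF 87,264,000.00 × 1.2928 (sell CHF at bid) = CAD 112,814,899.20
CAD 112,814,899.20 × 919.83 (sell CAD at bid) = KRW 103,770,528,731
KRW 103,770,528,731 × 0.00084062 (sell KRW at bid) = CHF 87,231,581.86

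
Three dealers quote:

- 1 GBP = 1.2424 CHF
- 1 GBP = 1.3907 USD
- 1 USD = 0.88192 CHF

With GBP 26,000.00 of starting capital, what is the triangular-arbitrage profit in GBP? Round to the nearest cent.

Profitable loop is GBP → CHF → USD → GBP:
GBP 26,000.00 × 1.2424 = CHF 32,302.40
CHF 32,302.40 ÷ 0.88192 = USD 36,627.36
USD 36,627.36 ÷ 1.3907 = GBP 26,337.35
Profit = GBP 26,337.35 − GBP 26,000.00

Profit: GBP 337.35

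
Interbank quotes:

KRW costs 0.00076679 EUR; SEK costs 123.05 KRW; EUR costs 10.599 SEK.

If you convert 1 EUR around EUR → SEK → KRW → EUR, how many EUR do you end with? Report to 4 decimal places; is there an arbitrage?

Around EUR → SEK → KRW → EUR: 1 × 10.599 × 123.05 × 0.00076679 = 1.000053
Product ≈ 1 (deviation 0.005%, within rounding noise).

1.0001 (no arbitrage)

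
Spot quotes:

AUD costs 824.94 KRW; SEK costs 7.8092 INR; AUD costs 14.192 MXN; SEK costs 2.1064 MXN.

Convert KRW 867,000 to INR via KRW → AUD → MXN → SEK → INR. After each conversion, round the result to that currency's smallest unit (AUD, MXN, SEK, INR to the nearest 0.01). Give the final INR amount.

INR 55,297.80

KRW 867,000 ÷ 824.94 = AUD 1,050.99
AUD 1,050.99 × 14.192 = MXN 14,915.65
MXN 14,915.65 ÷ 2.1064 = SEK 7,081.11
SEK 7,081.11 × 7.8092 = INR 55,297.80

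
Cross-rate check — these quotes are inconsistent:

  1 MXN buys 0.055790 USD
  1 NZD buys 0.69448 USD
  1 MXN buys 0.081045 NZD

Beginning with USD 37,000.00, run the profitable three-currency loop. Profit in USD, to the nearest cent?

Profitable loop is USD → MXN → NZD → USD:
USD 37,000.00 ÷ 0.055790 = MXN 663,201.29
MXN 663,201.29 × 0.081045 = NZD 53,749.15
NZD 53,749.15 × 0.69448 = USD 37,327.71
Profit = USD 37,327.71 − USD 37,000.00

Profit: USD 327.71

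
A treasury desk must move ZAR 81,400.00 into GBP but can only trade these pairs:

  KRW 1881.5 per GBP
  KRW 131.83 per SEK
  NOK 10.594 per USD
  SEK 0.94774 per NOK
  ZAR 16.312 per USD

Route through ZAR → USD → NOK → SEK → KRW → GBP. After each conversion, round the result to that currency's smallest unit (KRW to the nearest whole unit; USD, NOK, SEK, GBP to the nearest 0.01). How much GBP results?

ZAR 81,400.00 ÷ 16.312 = USD 4,990.19
USD 4,990.19 × 10.594 = NOK 52,866.07
NOK 52,866.07 × 0.94774 = SEK 50,103.29
SEK 50,103.29 × 131.83 = KRW 6,605,117
KRW 6,605,117 ÷ 1881.5 = GBP 3,510.56

GBP 3,510.56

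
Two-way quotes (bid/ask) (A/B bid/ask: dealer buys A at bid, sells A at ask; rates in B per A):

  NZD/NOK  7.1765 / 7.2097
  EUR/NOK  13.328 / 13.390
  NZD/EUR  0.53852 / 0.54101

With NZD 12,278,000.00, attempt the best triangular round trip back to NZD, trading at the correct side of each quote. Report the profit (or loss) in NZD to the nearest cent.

Net result: NZD -55,015.63 (no profitable arbitrage after spreads)

Best loop NZD → EUR → NOK → NZD:
NZD 12,278,000.00 × 0.53852 (sell NZD at bid) = EUR 6,611,948.56
EUR 6,611,948.56 × 13.328 (sell EUR at bid) = NOK 88,124,050.41
NOK 88,124,050.41 ÷ 7.2097 (buy NZD at ask) = NZD 12,222,984.37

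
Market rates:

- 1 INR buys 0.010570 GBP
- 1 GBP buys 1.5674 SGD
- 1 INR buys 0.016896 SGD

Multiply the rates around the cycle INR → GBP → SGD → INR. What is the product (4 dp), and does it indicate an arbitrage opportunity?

0.9806 (arbitrage exists)

Around INR → GBP → SGD → INR: 1 × 0.010570 × 1.5674 ÷ 0.016896 = 0.980553
Product < 1; profitable direction is INR → SGD → GBP → INR.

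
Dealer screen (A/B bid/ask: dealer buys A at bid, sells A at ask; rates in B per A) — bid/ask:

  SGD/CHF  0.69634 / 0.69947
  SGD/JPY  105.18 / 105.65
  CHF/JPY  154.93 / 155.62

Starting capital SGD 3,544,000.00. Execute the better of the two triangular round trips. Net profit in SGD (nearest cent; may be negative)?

Best loop SGD → CHF → JPY → SGD:
SGD 3,544,000.00 × 0.69634 (sell SGD at bid) = CHF 2,467,828.96
CHF 2,467,828.96 × 154.93 (sell CHF at bid) = JPY 382,340,741
JPY 382,340,741 ÷ 105.65 (buy SGD at ask) = SGD 3,618,937.44

Net profit: SGD 74,937.44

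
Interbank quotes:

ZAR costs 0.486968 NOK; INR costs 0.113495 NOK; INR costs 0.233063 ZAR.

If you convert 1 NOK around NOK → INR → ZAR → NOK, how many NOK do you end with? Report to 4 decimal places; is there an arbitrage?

Around NOK → INR → ZAR → NOK: 1 ÷ 0.113495 × 0.233063 × 0.486968 = 0.999993
Product ≈ 1 (deviation 0.001%, within rounding noise).

1.0000 (no arbitrage)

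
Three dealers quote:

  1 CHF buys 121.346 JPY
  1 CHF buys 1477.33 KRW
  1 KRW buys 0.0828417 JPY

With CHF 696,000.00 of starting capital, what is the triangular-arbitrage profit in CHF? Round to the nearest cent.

Profitable loop is CHF → KRW → JPY → CHF:
CHF 696,000.00 × 1477.33 = KRW 1,028,221,680
KRW 1,028,221,680 × 0.0828417 = JPY 85,179,632
JPY 85,179,632 ÷ 121.346 = CHF 701,956.65
Profit = CHF 701,956.65 − CHF 696,000.00

Profit: CHF 5,956.65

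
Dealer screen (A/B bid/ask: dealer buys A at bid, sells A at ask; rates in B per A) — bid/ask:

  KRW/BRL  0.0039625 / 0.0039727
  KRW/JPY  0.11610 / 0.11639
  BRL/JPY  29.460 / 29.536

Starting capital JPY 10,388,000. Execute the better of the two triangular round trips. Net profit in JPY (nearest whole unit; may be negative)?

Best loop JPY → KRW → BRL → JPY:
JPY 10,388,000 ÷ 0.11639 (buy KRW at ask) = KRW 89,251,654
KRW 89,251,654 × 0.0039625 (sell KRW at bid) = BRL 353,659.68
BRL 353,659.68 × 29.460 (sell BRL at bid) = JPY 10,418,814

Net profit: JPY 30,814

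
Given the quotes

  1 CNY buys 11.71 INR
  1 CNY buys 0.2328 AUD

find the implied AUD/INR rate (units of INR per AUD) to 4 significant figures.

AUD/INR = 50.30

1 AUD ÷ 0.2328 = 4.29553 CNY
4.29553 CNY × 11.71 = 50.3007 INR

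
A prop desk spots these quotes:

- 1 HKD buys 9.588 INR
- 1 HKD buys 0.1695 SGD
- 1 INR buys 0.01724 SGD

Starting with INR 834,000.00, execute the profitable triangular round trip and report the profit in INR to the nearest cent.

Profit: INR 21,205.46

Profitable loop is INR → HKD → SGD → INR:
INR 834,000.00 ÷ 9.588 = HKD 86,983.73
HKD 86,983.73 × 0.1695 = SGD 14,743.74
SGD 14,743.74 ÷ 0.01724 = INR 855,205.46
Profit = INR 855,205.46 − INR 834,000.00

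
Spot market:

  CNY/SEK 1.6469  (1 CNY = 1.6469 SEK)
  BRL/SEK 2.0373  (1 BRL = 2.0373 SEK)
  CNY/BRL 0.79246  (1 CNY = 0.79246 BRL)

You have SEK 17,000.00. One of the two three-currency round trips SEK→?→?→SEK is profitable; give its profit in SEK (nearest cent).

Profit: SEK 341.39

Profitable loop is SEK → BRL → CNY → SEK:
SEK 17,000.00 ÷ 2.0373 = BRL 8,344.38
BRL 8,344.38 ÷ 0.79246 = CNY 10,529.71
CNY 10,529.71 × 1.6469 = SEK 17,341.39
Profit = SEK 17,341.39 − SEK 17,000.00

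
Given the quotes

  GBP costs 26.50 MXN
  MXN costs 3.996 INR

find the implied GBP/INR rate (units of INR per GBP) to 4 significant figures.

GBP/INR = 105.9

1 GBP × 26.50 = 26.5 MXN
26.5 MXN × 3.996 = 105.894 INR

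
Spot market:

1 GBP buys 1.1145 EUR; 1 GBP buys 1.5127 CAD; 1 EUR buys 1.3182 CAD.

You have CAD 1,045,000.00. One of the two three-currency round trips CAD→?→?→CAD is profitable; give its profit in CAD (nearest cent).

Profitable loop is CAD → EUR → GBP → CAD:
CAD 1,045,000.00 ÷ 1.3182 = EUR 792,747.69
EUR 792,747.69 ÷ 1.1145 = GBP 711,303.44
GBP 711,303.44 × 1.5127 = CAD 1,075,988.72
Profit = CAD 1,075,988.72 − CAD 1,045,000.00

Profit: CAD 30,988.72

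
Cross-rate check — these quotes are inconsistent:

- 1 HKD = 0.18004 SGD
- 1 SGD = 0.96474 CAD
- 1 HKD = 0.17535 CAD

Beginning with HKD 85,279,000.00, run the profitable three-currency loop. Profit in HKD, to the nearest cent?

Profit: HKD 814,146.28

Profitable loop is HKD → CAD → SGD → HKD:
HKD 85,279,000.00 × 0.17535 = CAD 14,953,672.65
CAD 14,953,672.65 ÷ 0.96474 = SGD 15,500,210.06
SGD 15,500,210.06 ÷ 0.18004 = HKD 86,093,146.28
Profit = HKD 86,093,146.28 − HKD 85,279,000.00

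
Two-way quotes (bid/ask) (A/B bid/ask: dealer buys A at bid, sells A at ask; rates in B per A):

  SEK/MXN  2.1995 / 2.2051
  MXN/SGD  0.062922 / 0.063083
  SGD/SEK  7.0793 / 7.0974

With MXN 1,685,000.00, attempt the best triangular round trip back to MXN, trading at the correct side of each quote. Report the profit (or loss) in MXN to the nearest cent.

Net profit: MXN 21,711.03

Best loop MXN → SEK → SGD → MXN:
MXN 1,685,000.00 ÷ 2.2051 (buy SEK at ask) = SEK 764,137.68
SEK 764,137.68 ÷ 7.0974 (buy SGD at ask) = SGD 107,664.45
SGD 107,664.45 ÷ 0.063083 (buy MXN at ask) = MXN 1,706,711.03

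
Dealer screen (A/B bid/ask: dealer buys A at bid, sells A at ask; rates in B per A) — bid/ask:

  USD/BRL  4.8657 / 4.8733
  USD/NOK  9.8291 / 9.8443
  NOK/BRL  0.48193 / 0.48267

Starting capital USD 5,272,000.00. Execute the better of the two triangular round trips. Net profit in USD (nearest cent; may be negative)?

Best loop USD → BRL → NOK → USD:
USD 5,272,000.00 × 4.8657 (sell USD at bid) = BRL 25,651,970.40
BRL 25,651,970.40 ÷ 0.48267 (buy NOK at ask) = NOK 53,145,980.48
NOK 53,145,980.48 ÷ 9.8443 (buy USD at ask) = USD 5,398,655.11

Net profit: USD 126,655.11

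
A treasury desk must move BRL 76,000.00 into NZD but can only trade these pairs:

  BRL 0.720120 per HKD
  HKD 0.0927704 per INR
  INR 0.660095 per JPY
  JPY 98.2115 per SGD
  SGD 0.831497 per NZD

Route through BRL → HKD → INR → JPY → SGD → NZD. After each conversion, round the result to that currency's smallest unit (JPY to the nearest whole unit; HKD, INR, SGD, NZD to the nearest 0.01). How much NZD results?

BRL 76,000.00 ÷ 0.720120 = HKD 105,537.97
HKD 105,537.97 ÷ 0.0927704 = INR 1,137,625.47
INR 1,137,625.47 ÷ 0.660095 = JPY 1,723,427
JPY 1,723,427 ÷ 98.2115 = SGD 17,548.12
SGD 17,548.12 ÷ 0.831497 = NZD 21,104.25

NZD 21,104.25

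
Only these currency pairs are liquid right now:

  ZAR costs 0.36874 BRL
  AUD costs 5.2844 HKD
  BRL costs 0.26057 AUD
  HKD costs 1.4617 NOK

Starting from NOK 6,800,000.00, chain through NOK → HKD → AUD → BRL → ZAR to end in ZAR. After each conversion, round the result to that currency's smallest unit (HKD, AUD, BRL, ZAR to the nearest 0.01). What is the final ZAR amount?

ZAR 9,162,422.60

NOK 6,800,000.00 ÷ 1.4617 = HKD 4,652,117.40
HKD 4,652,117.40 ÷ 5.2844 = AUD 880,349.22
AUD 880,349.22 ÷ 0.26057 = BRL 3,378,551.71
BRL 3,378,551.71 ÷ 0.36874 = ZAR 9,162,422.60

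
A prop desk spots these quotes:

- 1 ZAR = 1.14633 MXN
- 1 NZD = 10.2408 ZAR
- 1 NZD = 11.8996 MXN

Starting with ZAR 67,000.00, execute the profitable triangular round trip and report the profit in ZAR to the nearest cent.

Profit: ZAR 914.67

Profitable loop is ZAR → NZD → MXN → ZAR:
ZAR 67,000.00 ÷ 10.2408 = NZD 6,542.46
NZD 6,542.46 × 11.8996 = MXN 77,852.63
MXN 77,852.63 ÷ 1.14633 = ZAR 67,914.67
Profit = ZAR 67,914.67 − ZAR 67,000.00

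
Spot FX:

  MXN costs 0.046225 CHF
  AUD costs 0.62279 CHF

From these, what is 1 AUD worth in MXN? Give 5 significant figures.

1 AUD × 0.62279 = 0.62279 CHF
0.62279 CHF ÷ 0.046225 = 13.473 MXN

AUD/MXN = 13.473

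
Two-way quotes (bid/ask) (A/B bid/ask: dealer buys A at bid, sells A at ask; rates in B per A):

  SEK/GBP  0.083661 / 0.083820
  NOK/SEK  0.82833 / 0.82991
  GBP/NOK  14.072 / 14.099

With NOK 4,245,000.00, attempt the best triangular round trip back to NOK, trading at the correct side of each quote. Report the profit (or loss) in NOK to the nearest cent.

Net profit: NOK 83,233.98

Best loop NOK → GBP → SEK → NOK:
NOK 4,245,000.00 ÷ 14.099 (buy GBP at ask) = GBP 301,085.18
GBP 301,085.18 ÷ 0.083820 (buy SEK at ask) = SEK 3,592,044.66
SEK 3,592,044.66 ÷ 0.82991 (buy NOK at ask) = NOK 4,328,233.98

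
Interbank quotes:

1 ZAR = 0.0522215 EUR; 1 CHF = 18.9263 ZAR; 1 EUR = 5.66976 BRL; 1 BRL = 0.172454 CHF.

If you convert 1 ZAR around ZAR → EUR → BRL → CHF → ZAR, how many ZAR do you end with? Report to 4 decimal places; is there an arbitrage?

0.9664 (arbitrage exists)

Around ZAR → EUR → BRL → CHF → ZAR: 1 × 0.0522215 × 5.66976 × 0.172454 × 18.9263 = 0.966391
Product < 1; profitable direction is ZAR → CHF → BRL → EUR → ZAR.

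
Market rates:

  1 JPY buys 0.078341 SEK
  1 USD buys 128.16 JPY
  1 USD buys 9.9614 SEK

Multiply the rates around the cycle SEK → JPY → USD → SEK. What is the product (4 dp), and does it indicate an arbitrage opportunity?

0.9922 (arbitrage exists)

Around SEK → JPY → USD → SEK: 1 ÷ 0.078341 ÷ 128.16 × 9.9614 = 0.992153
Product < 1; profitable direction is SEK → USD → JPY → SEK.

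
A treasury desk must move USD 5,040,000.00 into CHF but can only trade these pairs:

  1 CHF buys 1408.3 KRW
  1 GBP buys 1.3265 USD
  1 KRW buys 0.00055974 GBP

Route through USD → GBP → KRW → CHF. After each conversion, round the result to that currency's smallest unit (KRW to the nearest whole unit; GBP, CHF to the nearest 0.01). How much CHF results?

USD 5,040,000.00 ÷ 1.3265 = GBP 3,799,472.30
GBP 3,799,472.30 ÷ 0.00055974 = KRW 6,787,923,500
KRW 6,787,923,500 ÷ 1408.3 = CHF 4,819,941.42

CHF 4,819,941.42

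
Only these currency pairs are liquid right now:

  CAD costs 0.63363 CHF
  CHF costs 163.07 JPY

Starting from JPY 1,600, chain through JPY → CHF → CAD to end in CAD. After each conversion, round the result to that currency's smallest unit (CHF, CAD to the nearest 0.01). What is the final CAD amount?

JPY 1,600 ÷ 163.07 = CHF 9.81
CHF 9.81 ÷ 0.63363 = CAD 15.48

CAD 15.48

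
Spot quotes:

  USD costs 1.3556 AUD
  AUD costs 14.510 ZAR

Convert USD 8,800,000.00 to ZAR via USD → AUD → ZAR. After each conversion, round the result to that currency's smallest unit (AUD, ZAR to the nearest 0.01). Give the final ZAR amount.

ZAR 173,093,852.80

USD 8,800,000.00 × 1.3556 = AUD 11,929,280.00
AUD 11,929,280.00 × 14.510 = ZAR 173,093,852.80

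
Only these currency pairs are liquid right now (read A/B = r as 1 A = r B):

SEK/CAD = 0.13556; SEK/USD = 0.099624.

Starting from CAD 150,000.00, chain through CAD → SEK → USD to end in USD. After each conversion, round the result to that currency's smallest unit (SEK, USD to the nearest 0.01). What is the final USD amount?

USD 110,236.06

CAD 150,000.00 ÷ 0.13556 = SEK 1,106,521.10
SEK 1,106,521.10 × 0.099624 = USD 110,236.06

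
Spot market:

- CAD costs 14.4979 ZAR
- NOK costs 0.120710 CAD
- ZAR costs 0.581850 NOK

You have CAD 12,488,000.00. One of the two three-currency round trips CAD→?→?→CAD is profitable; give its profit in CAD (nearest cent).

Profitable loop is CAD → ZAR → NOK → CAD:
CAD 12,488,000.00 × 14.4979 = ZAR 181,049,775.20
ZAR 181,049,775.20 × 0.581850 = NOK 105,343,811.70
NOK 105,343,811.70 × 0.120710 = CAD 12,716,051.51
Profit = CAD 12,716,051.51 − CAD 12,488,000.00

Profit: CAD 228,051.51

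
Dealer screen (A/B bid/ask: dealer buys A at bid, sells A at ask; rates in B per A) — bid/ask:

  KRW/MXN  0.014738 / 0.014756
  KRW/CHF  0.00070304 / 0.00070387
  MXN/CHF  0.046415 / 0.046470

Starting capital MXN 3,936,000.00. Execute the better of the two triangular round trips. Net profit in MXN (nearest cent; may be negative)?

Net profit: MXN 99,467.05

Best loop MXN → KRW → CHF → MXN:
MXN 3,936,000.00 ÷ 0.014756 (buy KRW at ask) = KRW 266,738,954
KRW 266,738,954 × 0.00070304 (sell KRW at bid) = CHF 187,528.15
CHF 187,528.15 ÷ 0.046470 (buy MXN at ask) = MXN 4,035,467.05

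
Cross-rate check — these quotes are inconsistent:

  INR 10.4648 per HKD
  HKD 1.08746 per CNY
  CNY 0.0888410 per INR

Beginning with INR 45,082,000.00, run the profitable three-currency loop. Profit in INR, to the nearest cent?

Profitable loop is INR → CNY → HKD → INR:
INR 45,082,000.00 × 0.0888410 = CNY 4,005,129.96
CNY 4,005,129.96 × 1.08746 = HKD 4,355,418.63
HKD 4,355,418.63 × 10.4648 = INR 45,578,584.86
Profit = INR 45,578,584.86 − INR 45,082,000.00

Profit: INR 496,584.86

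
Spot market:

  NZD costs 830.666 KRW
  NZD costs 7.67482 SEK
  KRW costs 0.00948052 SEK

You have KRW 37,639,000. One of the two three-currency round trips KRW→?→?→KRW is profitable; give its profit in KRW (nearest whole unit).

Profitable loop is KRW → SEK → NZD → KRW:
KRW 37,639,000 × 0.00948052 = SEK 356,837.29
SEK 356,837.29 ÷ 7.67482 = NZD 46,494.55
NZD 46,494.55 × 830.666 = KRW 38,621,441
Profit = KRW 38,621,441 − KRW 37,639,000

Profit: KRW 982,441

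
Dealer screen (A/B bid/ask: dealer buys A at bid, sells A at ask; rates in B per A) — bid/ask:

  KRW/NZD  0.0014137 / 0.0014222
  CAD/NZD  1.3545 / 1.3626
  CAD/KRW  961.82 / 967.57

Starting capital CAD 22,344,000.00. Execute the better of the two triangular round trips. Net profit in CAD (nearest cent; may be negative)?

Net result: CAD -47,145.51 (no profitable arbitrage after spreads)

Best loop CAD → KRW → NZD → CAD:
CAD 22,344,000.00 × 961.82 (sell CAD at bid) = KRW 21,490,906,080
KRW 21,490,906,080 × 0.0014137 (sell KRW at bid) = NZD 30,381,693.93
NZD 30,381,693.93 ÷ 1.3626 (buy CAD at ask) = CAD 22,296,854.49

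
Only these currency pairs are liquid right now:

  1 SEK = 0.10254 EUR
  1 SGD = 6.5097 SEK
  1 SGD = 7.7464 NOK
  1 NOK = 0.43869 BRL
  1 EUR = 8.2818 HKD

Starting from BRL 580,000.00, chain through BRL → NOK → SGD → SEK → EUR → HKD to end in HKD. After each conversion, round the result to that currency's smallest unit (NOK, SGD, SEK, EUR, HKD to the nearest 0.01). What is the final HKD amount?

BRL 580,000.00 ÷ 0.43869 = NOK 1,322,118.12
NOK 1,322,118.12 ÷ 7.7464 = SGD 170,675.17
SGD 170,675.17 × 6.5097 = SEK 1,111,044.15
SEK 1,111,044.15 × 0.10254 = EUR 113,926.47
EUR 113,926.47 × 8.2818 = HKD 943,516.24

HKD 943,516.24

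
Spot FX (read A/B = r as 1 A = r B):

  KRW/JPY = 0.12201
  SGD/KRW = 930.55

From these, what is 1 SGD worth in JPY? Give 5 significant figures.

1 SGD × 930.55 = 930.55 KRW
930.55 KRW × 0.12201 = 113.536 JPY

SGD/JPY = 113.54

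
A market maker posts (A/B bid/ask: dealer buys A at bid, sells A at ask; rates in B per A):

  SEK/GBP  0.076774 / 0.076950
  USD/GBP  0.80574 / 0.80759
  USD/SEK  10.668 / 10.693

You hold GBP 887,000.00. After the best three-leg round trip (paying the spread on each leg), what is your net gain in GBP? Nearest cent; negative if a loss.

Net profit: GBP 12,559.43

Best loop GBP → USD → SEK → GBP:
GBP 887,000.00 ÷ 0.80759 (buy USD at ask) = USD 1,098,329.60
USD 1,098,329.60 × 10.668 (sell USD at bid) = SEK 11,716,980.15
SEK 11,716,980.15 × 0.076774 (sell SEK at bid) = GBP 899,559.43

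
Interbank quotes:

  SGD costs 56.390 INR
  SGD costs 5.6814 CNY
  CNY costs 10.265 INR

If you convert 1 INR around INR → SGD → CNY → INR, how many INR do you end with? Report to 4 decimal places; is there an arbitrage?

Around INR → SGD → CNY → INR: 1 ÷ 56.390 × 5.6814 × 10.265 = 1.034218
Product > 1; profitable direction is INR → SGD → CNY → INR.

1.0342 (arbitrage exists)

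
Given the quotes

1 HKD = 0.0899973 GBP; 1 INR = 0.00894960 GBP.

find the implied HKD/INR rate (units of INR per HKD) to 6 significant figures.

HKD/INR = 10.0560

1 HKD × 0.0899973 = 0.0899973 GBP
0.0899973 GBP ÷ 0.00894960 = 10.056 INR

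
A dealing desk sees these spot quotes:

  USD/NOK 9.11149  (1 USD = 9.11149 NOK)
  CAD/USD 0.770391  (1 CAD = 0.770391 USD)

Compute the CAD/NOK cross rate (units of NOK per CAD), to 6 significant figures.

1 CAD × 0.770391 = 0.770391 USD
0.770391 USD × 9.11149 = 7.01941 NOK

CAD/NOK = 7.01941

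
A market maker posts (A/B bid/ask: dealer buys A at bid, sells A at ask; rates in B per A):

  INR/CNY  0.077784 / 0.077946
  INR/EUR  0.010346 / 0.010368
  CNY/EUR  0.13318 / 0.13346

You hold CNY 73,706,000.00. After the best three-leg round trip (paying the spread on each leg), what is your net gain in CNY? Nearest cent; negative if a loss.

Net result: CNY -62,039.30 (no profitable arbitrage after spreads)

Best loop CNY → EUR → INR → CNY:
CNY 73,706,000.00 × 0.13318 (sell CNY at bid) = EUR 9,816,165.08
EUR 9,816,165.08 ÷ 0.010368 (buy INR at ask) = INR 946,775,181.33
INR 946,775,181.33 × 0.077784 (sell INR at bid) = CNY 73,643,960.70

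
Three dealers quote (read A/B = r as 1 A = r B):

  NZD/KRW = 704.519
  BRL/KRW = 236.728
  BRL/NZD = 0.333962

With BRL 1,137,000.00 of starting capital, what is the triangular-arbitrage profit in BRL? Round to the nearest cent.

Profitable loop is BRL → KRW → NZD → BRL:
BRL 1,137,000.00 × 236.728 = KRW 269,159,736
KRW 269,159,736 ÷ 704.519 = NZD 382,047.52
NZD 382,047.52 ÷ 0.333962 = BRL 1,143,985.00
Profit = BRL 1,143,985.00 − BRL 1,137,000.00

Profit: BRL 6,985.00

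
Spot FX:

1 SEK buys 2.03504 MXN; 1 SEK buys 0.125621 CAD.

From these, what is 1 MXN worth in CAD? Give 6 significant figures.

1 MXN ÷ 2.03504 = 0.491391 SEK
0.491391 SEK × 0.125621 = 0.061729 CAD

MXN/CAD = 0.0617290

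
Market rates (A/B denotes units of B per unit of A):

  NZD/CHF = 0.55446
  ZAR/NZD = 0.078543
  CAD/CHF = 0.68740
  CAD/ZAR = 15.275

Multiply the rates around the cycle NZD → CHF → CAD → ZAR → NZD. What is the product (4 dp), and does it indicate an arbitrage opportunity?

Around NZD → CHF → CAD → ZAR → NZD: 1 × 0.55446 ÷ 0.68740 × 15.275 × 0.078543 = 0.967719
Product < 1; profitable direction is NZD → ZAR → CAD → CHF → NZD.

0.9677 (arbitrage exists)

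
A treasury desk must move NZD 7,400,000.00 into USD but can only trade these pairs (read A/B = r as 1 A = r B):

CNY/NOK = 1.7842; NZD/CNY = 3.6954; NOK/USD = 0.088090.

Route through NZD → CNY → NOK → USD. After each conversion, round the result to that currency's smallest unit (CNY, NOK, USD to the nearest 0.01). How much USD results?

USD 4,297,969.40

NZD 7,400,000.00 × 3.6954 = CNY 27,345,960.00
CNY 27,345,960.00 × 1.7842 = NOK 48,790,661.83
NOK 48,790,661.83 × 0.088090 = USD 4,297,969.40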